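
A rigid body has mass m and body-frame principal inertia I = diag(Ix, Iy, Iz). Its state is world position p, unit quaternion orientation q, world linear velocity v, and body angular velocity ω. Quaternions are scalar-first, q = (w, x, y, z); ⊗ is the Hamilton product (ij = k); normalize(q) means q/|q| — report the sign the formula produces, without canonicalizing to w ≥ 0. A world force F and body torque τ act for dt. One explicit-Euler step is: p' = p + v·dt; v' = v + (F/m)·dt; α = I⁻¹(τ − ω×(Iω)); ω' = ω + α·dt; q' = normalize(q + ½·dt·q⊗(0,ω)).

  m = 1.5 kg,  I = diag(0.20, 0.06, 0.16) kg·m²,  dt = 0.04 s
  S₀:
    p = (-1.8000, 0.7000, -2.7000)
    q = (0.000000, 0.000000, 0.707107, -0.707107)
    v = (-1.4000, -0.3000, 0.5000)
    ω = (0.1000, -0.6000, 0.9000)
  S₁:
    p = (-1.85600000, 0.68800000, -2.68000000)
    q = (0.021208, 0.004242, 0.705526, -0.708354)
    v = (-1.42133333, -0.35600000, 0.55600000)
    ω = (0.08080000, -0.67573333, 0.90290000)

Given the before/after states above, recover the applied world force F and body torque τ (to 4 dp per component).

Δv = v₁−v₀ = (-0.02133333, -0.05600000, 0.05600000)
m·(v₁−v₀)/dt = (-0.8000, -2.1000, 2.1000)
Δω = ω₁−ω₀ = (-0.01920000, -0.07573333, 0.00290000)
precession coupling = (-0.0540, 0.0036, 0.0084)
applied torque τ = (-0.1500, -0.1100, 0.0200)

F = (-0.8000, -2.1000, 2.1000)
τ = (-0.1500, -0.1100, 0.0200)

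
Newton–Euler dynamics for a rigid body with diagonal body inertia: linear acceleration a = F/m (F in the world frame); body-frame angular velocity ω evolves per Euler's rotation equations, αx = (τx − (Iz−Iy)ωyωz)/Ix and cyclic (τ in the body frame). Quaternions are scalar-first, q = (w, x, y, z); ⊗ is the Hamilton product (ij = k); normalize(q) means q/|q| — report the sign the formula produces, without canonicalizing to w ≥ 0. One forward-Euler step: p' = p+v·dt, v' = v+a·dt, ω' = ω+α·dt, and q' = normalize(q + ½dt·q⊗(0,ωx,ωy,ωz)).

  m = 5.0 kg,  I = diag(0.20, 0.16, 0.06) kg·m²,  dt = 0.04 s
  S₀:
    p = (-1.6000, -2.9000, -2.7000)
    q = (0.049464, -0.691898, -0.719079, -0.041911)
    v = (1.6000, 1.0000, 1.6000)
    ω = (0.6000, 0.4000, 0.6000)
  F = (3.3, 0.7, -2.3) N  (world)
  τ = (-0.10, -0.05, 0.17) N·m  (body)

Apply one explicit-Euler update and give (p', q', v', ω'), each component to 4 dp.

p + v·dt = (-1.5360, -2.8600, -2.6360)
new velocity v' = (1.6264, 1.0056, 1.5816)
precession coupling ω×(Iω) = (-0.0240, 0.0504, -0.0096)
α = I⁻¹(τ − ω×Iω) = (-0.3800, -0.6275, 2.9933)
ω' = ω + α·dt = (0.5848, 0.3749, 0.7197)
q⊗(0,ω) = (0.7279170, -0.3850046, 0.4097778, 0.1843666)
updated quaternion q' = (0.0640, -0.6995, -0.7108, -0.0382)

p' = (-1.5360, -2.8600, -2.6360)
q' = (0.0640, -0.6995, -0.7108, -0.0382)
v' = (1.6264, 1.0056, 1.5816)
ω' = (0.5848, 0.3749, 0.7197)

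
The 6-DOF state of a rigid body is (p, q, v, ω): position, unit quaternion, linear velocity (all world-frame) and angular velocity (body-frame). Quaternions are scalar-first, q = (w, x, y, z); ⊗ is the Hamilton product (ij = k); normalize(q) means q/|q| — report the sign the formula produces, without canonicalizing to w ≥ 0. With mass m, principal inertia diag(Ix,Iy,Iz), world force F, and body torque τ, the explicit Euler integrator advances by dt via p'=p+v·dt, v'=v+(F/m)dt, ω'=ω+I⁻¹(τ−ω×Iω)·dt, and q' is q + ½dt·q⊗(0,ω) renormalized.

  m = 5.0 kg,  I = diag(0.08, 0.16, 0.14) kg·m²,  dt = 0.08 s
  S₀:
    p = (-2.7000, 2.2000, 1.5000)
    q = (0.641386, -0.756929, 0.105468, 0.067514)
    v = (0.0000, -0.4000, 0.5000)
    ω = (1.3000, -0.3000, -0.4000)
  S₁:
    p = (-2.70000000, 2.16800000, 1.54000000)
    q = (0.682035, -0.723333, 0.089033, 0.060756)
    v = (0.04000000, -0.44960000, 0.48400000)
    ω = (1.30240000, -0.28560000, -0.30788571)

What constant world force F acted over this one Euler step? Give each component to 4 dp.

Δv = v₁−v₀ = (0.04000000, -0.04960000, -0.01600000)
applied force F = (2.5000, -3.1000, -1.0000)

F = (2.5000, -3.1000, -1.0000)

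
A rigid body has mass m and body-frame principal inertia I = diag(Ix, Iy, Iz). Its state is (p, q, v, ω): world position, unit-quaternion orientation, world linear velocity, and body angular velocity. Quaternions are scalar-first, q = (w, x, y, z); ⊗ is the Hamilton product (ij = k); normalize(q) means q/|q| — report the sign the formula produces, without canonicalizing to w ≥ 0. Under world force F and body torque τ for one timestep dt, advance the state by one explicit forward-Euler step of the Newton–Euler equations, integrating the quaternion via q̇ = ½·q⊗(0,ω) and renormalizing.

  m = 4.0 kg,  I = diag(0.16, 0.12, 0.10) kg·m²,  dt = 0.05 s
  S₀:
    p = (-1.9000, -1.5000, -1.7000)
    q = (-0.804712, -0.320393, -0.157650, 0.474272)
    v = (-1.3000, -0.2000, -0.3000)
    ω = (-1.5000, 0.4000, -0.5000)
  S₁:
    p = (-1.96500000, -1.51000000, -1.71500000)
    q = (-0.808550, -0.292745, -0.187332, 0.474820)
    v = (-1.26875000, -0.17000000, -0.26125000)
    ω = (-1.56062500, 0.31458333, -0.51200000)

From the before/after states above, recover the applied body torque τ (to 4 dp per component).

τ = (-0.1900, -0.1600, 0.0000)

Δω = ω₁−ω₀ = (-0.06062500, -0.08541667, -0.01200000)
ω₀×(Iω₀) = (0.0040, 0.0450, 0.0240)
τ = I·(Δω/dt) + ω₀×(Iω₀) = (-0.1900, -0.1600, 0.0000)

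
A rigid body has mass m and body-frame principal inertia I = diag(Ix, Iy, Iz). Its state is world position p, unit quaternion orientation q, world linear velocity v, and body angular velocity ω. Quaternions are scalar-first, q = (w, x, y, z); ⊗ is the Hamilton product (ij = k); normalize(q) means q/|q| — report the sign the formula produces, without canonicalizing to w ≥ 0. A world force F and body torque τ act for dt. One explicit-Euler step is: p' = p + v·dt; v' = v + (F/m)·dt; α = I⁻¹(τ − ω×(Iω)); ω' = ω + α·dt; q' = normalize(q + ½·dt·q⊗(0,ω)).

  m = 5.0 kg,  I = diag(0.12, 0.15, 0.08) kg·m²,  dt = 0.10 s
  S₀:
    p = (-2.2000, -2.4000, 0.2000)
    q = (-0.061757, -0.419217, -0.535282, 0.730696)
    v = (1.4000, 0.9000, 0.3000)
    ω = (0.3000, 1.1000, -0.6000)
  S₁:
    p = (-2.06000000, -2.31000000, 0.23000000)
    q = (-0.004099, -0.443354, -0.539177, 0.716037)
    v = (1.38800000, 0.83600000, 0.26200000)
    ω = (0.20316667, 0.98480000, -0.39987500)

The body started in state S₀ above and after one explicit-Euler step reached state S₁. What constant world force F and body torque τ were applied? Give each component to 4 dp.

F = (-0.6000, -3.2000, -1.9000)
τ = (-0.0700, -0.1800, 0.1700)

v₁ − v₀ = (-0.01200000, -0.06400000, -0.03800000)
m·(v₁−v₀)/dt = (-0.6000, -3.2000, -1.9000)
ω₁ − ω₀ = (-0.09683333, -0.11520000, 0.20012500)
ω₀×(Iω₀) = (0.0462, -0.0072, 0.0099)
applied torque τ = (-0.0700, -0.1800, 0.1700)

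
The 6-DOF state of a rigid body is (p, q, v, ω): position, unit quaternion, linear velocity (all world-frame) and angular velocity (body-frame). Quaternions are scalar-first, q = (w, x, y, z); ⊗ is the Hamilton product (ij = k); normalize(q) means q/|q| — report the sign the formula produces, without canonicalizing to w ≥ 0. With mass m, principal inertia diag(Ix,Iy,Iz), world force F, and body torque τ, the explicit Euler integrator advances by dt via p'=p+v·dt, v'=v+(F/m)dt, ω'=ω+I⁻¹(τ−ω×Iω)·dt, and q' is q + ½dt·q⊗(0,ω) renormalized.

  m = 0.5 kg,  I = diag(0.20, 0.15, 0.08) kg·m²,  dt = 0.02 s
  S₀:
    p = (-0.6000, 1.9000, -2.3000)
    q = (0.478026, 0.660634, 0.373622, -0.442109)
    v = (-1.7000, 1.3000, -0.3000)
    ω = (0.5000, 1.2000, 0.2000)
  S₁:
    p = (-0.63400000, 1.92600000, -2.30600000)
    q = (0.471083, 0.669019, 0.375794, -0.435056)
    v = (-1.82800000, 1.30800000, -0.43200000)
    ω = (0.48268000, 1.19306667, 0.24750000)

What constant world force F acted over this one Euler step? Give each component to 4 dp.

v₁ − v₀ = (-0.12800000, 0.00800000, -0.13200000)
applied force F = (-3.2000, 0.2000, -3.3000)

F = (-3.2000, 0.2000, -3.3000)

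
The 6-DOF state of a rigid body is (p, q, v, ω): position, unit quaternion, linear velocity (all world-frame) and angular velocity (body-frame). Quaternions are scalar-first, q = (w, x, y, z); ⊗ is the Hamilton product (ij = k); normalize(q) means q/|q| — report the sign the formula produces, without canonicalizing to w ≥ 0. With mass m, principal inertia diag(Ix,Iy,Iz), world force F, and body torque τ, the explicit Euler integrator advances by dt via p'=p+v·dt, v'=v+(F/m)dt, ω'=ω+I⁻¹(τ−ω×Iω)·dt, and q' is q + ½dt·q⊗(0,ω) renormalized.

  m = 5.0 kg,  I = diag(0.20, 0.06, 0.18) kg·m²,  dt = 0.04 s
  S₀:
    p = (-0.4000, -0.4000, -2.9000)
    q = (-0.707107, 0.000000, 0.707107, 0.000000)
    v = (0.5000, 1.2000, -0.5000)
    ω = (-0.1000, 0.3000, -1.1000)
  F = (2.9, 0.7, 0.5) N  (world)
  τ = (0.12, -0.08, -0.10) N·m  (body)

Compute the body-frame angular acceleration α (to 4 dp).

α = (0.7980, -1.3700, -0.5789)

gyro term ω×Iω = (-0.0396, 0.0022, 0.0042)
angular accel α = (0.7980, -1.3700, -0.5789)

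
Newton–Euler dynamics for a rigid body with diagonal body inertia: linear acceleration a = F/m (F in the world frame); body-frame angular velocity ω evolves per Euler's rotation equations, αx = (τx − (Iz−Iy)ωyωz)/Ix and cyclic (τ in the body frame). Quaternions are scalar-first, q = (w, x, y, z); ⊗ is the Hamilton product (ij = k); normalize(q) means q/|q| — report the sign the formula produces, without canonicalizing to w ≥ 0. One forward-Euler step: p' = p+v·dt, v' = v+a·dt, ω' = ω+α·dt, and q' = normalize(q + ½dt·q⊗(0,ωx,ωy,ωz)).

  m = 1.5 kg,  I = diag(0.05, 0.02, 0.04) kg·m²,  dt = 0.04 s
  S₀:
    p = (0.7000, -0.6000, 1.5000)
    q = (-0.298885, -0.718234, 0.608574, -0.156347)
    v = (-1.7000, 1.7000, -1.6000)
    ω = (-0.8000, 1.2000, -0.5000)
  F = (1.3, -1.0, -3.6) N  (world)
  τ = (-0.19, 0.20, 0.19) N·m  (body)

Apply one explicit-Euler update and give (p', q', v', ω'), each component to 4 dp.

p' = (0.6320, -0.5320, 1.4360)
q' = (-0.3264, -0.7155, 0.5964, -0.1608)
v' = (-1.6653, 1.6733, -1.6960)
ω' = (-0.9424, 1.5920, -0.3388)

α = I⁻¹(τ − ω×Iω) = (-3.5600, 9.8000, 4.0300)
ω' = ω + α·dt = (-0.9424, 1.5920, -0.3388)
2q̇ = q⊗(0,ω) = (-1.3830495, 0.1224374, -0.5927014, -0.2255791)
updated quaternion q' = (-0.3264, -0.7155, 0.5964, -0.1608)
new position p' = (0.6320, -0.5320, 1.4360)
v' = v + a·dt = (-1.6653, 1.6733, -1.6960)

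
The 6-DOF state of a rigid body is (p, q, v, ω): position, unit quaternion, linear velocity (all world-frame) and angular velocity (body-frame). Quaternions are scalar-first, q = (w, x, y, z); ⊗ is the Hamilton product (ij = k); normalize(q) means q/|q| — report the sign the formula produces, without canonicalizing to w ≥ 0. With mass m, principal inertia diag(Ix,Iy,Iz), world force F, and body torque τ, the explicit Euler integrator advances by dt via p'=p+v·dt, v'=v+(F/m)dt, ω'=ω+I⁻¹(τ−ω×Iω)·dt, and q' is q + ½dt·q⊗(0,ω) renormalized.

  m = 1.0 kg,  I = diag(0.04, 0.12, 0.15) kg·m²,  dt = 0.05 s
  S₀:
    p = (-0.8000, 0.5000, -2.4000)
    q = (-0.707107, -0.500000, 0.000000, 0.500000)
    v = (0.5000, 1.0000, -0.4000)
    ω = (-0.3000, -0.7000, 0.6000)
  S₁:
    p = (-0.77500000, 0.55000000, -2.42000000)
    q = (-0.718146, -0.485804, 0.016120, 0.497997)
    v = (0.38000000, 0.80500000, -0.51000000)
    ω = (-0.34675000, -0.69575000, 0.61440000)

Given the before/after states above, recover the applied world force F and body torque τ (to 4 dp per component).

F = (-2.4000, -3.9000, -2.2000)
τ = (-0.0500, 0.0300, 0.0600)

velocity change Δv = (-0.12000000, -0.19500000, -0.11000000)
m·(v₁−v₀)/dt = (-2.4000, -3.9000, -2.2000)
rate change Δω = (-0.04675000, 0.00425000, 0.01440000)
ω₀×(Iω₀) = (-0.0126, 0.0198, 0.0168)
τ = I·(Δω/dt) + ω₀×(Iω₀) = (-0.0500, 0.0300, 0.0600)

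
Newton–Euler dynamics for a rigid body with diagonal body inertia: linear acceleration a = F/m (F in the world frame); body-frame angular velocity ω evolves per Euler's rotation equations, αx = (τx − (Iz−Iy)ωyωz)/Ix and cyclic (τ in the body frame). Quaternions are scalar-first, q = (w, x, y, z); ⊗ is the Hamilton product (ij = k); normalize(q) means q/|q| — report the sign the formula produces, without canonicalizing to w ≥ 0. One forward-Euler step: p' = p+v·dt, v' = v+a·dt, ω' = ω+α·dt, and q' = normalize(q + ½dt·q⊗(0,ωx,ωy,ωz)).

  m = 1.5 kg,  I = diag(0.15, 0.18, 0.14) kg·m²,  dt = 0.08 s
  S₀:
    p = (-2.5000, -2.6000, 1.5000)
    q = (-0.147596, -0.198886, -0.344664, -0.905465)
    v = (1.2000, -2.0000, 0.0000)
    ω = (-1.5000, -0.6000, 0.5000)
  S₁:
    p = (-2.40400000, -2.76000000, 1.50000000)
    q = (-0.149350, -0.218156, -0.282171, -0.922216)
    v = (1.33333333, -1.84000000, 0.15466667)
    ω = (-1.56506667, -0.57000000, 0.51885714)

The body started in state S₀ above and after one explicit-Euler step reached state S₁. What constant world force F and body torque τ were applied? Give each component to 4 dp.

F = (2.5000, 3.0000, 2.9000)
τ = (-0.1100, 0.0600, 0.0600)

velocity change Δv = (0.13333333, 0.16000000, 0.15466667)
F = m·Δv/dt = (2.5000, 3.0000, 2.9000)
ω₁ − ω₀ = (-0.06506667, 0.03000000, 0.01885714)
gyro term ω₀×Iω₀ = (0.0120, -0.0075, 0.0270)
I·α + gyro = (-0.1100, 0.0600, 0.0600)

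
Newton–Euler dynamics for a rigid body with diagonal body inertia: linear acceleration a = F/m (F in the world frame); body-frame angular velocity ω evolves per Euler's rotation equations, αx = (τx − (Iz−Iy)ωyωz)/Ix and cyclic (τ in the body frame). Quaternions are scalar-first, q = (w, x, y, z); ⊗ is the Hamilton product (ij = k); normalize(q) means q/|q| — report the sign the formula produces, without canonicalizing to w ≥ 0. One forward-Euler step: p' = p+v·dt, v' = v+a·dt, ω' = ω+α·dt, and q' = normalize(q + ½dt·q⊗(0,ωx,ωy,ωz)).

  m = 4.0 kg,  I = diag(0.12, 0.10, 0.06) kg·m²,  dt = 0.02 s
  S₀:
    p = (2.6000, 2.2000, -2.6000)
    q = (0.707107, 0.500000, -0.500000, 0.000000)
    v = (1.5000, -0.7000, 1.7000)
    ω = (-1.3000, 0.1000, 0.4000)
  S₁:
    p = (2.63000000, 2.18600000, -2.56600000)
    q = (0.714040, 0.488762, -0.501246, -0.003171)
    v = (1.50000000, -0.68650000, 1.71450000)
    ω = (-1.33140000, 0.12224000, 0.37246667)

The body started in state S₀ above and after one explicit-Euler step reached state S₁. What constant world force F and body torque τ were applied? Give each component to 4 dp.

Δω = ω₁−ω₀ = (-0.03140000, 0.02224000, -0.02753333)
I·α + gyro = (-0.1900, 0.0800, -0.0800)
velocity change Δv = (0.00000000, 0.01350000, 0.01450000)
applied force F = (0.0000, 2.7000, 2.9000)

F = (0.0000, 2.7000, 2.9000)
τ = (-0.1900, 0.0800, -0.0800)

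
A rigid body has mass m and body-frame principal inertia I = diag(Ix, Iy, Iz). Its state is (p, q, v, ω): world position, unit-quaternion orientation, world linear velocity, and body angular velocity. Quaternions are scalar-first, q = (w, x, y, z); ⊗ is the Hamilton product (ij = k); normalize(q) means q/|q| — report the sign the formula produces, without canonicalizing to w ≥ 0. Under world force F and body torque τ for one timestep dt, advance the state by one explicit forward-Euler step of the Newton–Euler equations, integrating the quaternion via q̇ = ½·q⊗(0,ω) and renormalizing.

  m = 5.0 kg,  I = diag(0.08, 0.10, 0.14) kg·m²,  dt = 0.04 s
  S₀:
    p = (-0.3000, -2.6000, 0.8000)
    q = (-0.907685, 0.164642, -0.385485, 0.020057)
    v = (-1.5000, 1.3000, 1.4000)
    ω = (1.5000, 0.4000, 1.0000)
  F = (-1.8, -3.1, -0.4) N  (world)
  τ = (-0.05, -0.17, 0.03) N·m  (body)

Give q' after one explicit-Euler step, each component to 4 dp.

2q̇ = q⊗(0,ω) = (-0.1128260, -1.7550353, -0.4976305, -0.2636007)
updated quaternion q' = (-0.9093, 0.1295, -0.3952, 0.0148)

q' = (-0.9093, 0.1295, -0.3952, 0.0148)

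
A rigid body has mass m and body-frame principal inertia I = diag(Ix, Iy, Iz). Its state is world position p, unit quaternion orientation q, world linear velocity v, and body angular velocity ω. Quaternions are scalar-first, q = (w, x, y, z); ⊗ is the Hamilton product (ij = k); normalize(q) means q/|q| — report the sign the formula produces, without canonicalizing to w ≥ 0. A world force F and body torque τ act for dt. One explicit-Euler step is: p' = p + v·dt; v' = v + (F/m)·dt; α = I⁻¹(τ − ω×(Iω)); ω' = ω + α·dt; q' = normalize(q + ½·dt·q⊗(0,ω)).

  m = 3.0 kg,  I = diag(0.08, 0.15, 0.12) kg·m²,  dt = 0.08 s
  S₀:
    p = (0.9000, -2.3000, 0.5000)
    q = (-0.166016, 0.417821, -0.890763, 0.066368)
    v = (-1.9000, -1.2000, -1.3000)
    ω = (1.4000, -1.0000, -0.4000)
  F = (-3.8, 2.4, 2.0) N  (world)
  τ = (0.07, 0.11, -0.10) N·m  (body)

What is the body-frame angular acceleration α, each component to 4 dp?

α = (1.0250, 0.5840, -0.0167)

gyro term ω×Iω = (-0.0120, 0.0224, -0.0980)
angular accel α = (1.0250, 0.5840, -0.0167)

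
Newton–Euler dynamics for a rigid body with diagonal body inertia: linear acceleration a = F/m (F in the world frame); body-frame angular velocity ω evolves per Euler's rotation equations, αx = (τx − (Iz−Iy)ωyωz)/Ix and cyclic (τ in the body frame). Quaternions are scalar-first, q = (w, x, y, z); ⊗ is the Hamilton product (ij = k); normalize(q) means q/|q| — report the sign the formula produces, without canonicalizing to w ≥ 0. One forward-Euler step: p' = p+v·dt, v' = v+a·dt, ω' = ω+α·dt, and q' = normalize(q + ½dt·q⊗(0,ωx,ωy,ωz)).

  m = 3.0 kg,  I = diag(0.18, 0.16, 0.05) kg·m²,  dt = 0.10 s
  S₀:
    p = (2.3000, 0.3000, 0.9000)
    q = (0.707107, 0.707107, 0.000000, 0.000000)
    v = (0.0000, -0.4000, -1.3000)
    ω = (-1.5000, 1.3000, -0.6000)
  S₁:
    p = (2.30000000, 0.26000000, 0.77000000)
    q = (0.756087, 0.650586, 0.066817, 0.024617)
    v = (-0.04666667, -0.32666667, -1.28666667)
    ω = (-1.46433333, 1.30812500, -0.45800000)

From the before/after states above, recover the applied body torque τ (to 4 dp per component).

rate change Δω = (0.03566667, 0.00812500, 0.14200000)
applied torque τ = (0.1500, 0.1300, 0.1100)

τ = (0.1500, 0.1300, 0.1100)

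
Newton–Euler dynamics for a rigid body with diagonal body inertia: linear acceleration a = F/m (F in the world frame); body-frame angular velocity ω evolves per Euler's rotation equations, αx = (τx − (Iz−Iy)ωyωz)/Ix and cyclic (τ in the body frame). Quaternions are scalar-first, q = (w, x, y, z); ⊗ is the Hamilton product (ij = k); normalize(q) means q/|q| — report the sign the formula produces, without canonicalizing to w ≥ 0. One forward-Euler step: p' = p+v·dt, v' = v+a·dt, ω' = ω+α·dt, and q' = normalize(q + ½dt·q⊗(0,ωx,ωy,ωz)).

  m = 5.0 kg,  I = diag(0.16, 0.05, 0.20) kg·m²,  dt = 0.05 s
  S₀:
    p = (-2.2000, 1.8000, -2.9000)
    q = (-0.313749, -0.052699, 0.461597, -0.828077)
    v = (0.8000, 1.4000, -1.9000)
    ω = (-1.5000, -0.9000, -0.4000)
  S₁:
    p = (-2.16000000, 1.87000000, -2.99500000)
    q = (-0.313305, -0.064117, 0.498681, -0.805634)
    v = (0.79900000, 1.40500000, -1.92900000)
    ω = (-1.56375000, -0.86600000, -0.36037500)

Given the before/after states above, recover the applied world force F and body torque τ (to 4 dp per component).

ω₁ − ω₀ = (-0.06375000, 0.03400000, 0.03962500)
applied torque τ = (-0.1500, 0.0100, 0.0100)
Δv = v₁−v₀ = (-0.00100000, 0.00500000, -0.02900000)
m·(v₁−v₀)/dt = (-0.1000, 0.5000, -2.9000)

F = (-0.1000, 0.5000, -2.9000)
τ = (-0.1500, 0.0100, 0.0100)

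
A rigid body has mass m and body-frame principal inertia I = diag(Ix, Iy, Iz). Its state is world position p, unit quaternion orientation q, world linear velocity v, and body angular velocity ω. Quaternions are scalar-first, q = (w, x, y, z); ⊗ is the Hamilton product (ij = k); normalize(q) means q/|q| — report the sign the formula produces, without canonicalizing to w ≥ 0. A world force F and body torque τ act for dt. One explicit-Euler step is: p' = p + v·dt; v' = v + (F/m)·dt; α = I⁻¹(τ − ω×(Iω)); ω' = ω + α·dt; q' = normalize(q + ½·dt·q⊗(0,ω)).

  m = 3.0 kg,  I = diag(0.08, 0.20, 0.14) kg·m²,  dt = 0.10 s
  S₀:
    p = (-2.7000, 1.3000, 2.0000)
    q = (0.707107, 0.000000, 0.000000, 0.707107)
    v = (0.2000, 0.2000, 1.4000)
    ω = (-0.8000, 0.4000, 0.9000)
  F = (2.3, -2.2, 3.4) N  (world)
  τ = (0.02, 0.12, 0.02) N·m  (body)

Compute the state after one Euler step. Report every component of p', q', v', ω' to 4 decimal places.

p' = (-2.6800, 1.3200, 2.1400)
q' = (0.6739, -0.0423, -0.0141, 0.7374)
v' = (0.2767, 0.1267, 1.5133)
ω' = (-0.7480, 0.4384, 0.9417)

a = (0.7667, -0.7333, 1.1333)
new position p' = (-2.6800, 1.3200, 2.1400)
v + (F/m)dt = (0.2767, 0.1267, 1.5133)
ω×(Iω) gyroscopic = (-0.0216, 0.0432, -0.0384)
(τ − ω×Iω)/I = (0.5200, 0.3840, 0.4171)
ω' = ω + α·dt = (-0.7480, 0.4384, 0.9417)
Hamilton product q⊗(0,ω) = (-0.6363963, -0.8485284, -0.2828428, 0.6363963)
updated quaternion q' = (0.6739, -0.0423, -0.0141, 0.7374)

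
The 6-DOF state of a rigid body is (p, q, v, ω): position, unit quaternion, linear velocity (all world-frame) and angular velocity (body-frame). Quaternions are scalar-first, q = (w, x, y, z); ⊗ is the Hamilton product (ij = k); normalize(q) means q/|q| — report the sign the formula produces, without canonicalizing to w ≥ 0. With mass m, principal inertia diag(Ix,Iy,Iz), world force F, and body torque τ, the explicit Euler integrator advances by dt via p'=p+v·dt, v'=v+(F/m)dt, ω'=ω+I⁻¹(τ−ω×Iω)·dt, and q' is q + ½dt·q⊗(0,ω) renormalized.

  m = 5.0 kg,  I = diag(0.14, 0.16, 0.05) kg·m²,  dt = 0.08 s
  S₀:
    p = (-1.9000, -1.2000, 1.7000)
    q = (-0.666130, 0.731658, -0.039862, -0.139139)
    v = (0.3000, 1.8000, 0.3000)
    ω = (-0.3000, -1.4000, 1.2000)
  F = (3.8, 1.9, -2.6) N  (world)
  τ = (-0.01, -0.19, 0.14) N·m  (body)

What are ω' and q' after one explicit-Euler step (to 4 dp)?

ω' = (-0.4113, -1.4788, 1.4106)
q' = (-0.6511, 0.7279, -0.0359, -0.2120)

gyro term ω×Iω = (0.1848, -0.0324, 0.0084)
angular accel α = (-1.3914, -0.9850, 2.6320)
ω' = ω + α·dt = (-0.4113, -1.4788, 1.4106)
Hamilton product q⊗(0,ω) = (0.3306574, -0.0427900, 0.0963341, -1.8356358)
updated quaternion q' = (-0.6511, 0.7279, -0.0359, -0.2120)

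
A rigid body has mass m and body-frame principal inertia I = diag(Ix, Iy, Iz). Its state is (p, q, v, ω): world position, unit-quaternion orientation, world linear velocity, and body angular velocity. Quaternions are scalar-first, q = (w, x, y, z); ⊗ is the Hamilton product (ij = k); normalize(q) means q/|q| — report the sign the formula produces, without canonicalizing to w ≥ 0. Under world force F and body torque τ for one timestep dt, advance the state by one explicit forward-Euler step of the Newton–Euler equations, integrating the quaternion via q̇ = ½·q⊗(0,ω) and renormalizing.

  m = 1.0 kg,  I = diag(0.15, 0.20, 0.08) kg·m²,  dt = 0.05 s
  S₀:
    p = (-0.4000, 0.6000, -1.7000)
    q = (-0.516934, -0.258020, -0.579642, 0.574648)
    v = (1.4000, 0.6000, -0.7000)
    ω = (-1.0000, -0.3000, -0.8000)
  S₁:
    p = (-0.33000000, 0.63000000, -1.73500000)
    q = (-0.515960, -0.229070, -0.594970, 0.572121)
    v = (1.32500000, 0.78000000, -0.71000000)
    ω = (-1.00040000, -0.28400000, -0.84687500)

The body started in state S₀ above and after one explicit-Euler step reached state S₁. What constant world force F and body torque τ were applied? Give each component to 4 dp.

ω₁ − ω₀ = (-0.00040000, 0.01600000, -0.04687500)
precession coupling = (-0.0288, 0.0560, 0.0150)
applied torque τ = (-0.0300, 0.1200, -0.0600)
Δv = v₁−v₀ = (-0.07500000, 0.18000000, -0.01000000)
F = m·Δv/dt = (-1.5000, 3.6000, -0.2000)

F = (-1.5000, 3.6000, -0.2000)
τ = (-0.0300, 0.1200, -0.0600)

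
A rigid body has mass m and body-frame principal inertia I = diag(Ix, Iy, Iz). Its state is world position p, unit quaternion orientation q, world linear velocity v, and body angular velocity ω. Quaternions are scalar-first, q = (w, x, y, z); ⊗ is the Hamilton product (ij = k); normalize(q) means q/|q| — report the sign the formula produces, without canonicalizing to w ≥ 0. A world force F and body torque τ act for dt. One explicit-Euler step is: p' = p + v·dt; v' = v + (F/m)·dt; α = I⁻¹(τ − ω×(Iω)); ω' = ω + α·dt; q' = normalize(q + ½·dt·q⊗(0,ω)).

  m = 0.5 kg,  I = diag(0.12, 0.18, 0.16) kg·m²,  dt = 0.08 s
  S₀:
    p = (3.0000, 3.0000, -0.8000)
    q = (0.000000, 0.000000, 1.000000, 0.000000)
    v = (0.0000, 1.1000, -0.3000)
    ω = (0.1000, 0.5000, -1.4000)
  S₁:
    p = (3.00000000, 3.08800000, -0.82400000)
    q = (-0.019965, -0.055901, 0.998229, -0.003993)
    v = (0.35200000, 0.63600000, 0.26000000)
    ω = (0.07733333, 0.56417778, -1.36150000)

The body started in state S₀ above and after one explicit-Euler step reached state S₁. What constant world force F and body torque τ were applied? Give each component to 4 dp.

v₁ − v₀ = (0.35200000, -0.46400000, 0.56000000)
applied force F = (2.2000, -2.9000, 3.5000)
Δω = ω₁−ω₀ = (-0.02266667, 0.06417778, 0.03850000)
ω₀×(Iω₀) = (0.0140, 0.0056, 0.0030)
I·α + gyro = (-0.0200, 0.1500, 0.0800)

F = (2.2000, -2.9000, 3.5000)
τ = (-0.0200, 0.1500, 0.0800)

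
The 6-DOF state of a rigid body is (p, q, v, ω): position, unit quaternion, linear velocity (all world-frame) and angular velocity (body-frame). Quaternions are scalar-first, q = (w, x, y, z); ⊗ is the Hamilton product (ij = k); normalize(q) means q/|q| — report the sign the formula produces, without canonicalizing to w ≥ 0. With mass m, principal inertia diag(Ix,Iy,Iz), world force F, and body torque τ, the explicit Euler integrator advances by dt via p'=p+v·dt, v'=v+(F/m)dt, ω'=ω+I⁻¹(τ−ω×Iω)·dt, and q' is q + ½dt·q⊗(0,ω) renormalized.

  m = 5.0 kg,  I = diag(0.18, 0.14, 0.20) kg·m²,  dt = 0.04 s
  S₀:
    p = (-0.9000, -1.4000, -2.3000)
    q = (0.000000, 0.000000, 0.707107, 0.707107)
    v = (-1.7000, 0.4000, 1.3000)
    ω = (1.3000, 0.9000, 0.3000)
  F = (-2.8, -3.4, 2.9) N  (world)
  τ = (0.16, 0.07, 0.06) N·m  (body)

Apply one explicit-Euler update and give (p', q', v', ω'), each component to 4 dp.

angular accel α = (0.7989, 0.5557, 0.5340)
ω' = ω + α·dt = (1.3320, 0.9222, 0.3214)
Hamilton product q⊗(0,ω) = (-0.8485284, -0.4242642, 0.9192391, -0.9192391)
updated quaternion q' = (-0.0170, -0.0085, 0.7251, 0.6884)
a = F/m = (-0.5600, -0.6800, 0.5800)
new position p' = (-0.9680, -1.3840, -2.2480)
new velocity v' = (-1.7224, 0.3728, 1.3232)

p' = (-0.9680, -1.3840, -2.2480)
q' = (-0.0170, -0.0085, 0.7251, 0.6884)
v' = (-1.7224, 0.3728, 1.3232)
ω' = (1.3320, 0.9222, 0.3214)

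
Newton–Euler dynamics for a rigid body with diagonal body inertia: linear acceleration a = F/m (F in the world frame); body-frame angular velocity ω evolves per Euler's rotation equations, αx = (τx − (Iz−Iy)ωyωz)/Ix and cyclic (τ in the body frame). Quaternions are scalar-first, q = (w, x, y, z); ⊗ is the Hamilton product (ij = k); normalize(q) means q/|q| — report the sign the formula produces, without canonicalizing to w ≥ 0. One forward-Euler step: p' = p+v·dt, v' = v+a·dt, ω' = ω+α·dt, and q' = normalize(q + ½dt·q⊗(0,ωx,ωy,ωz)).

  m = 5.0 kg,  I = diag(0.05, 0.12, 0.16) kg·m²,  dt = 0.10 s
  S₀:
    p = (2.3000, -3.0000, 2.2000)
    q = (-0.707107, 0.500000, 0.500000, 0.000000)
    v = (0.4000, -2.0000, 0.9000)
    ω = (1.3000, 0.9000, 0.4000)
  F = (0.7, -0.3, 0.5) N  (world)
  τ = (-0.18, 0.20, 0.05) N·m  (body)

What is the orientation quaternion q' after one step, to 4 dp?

2q̇ = q⊗(0,ω) = (-1.1000000, -0.7192391, -0.8363963, -0.4828428)
q + ½dt·q⊗(0,ω), renormalized = (-0.7596, 0.4625, 0.4567, -0.0241)

q' = (-0.7596, 0.4625, 0.4567, -0.0241)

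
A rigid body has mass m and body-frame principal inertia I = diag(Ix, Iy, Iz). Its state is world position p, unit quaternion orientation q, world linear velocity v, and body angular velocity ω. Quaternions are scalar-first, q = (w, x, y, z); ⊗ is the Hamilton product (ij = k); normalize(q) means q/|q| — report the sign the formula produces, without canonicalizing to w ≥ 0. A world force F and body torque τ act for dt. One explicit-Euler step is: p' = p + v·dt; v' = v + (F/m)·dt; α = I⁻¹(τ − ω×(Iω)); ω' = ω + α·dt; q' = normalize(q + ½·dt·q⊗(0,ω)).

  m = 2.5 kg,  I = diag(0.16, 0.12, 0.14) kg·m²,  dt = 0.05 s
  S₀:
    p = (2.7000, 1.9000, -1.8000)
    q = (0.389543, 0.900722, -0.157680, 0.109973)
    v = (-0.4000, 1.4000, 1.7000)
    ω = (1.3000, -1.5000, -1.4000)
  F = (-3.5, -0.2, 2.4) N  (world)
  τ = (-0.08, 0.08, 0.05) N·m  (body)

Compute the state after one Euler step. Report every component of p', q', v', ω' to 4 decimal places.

a = (-1.4000, -0.0800, 0.9600)
p + v·dt = (2.6800, 1.9700, -1.7150)
v' = v + a·dt = (-0.4700, 1.3960, 1.7480)
angular accel α = (-0.7625, 0.9700, -0.2000)
new body rate ω' = (1.2619, -1.4515, -1.4100)
2q̇ = q⊗(0,ω) = (-1.2534964, 0.8921174, 0.8196612, -1.6914592)
q + ½dt·q⊗(0,ω), renormalized = (0.3575, 0.9213, -0.1369, 0.0676)

p' = (2.6800, 1.9700, -1.7150)
q' = (0.3575, 0.9213, -0.1369, 0.0676)
v' = (-0.4700, 1.3960, 1.7480)
ω' = (1.2619, -1.4515, -1.4100)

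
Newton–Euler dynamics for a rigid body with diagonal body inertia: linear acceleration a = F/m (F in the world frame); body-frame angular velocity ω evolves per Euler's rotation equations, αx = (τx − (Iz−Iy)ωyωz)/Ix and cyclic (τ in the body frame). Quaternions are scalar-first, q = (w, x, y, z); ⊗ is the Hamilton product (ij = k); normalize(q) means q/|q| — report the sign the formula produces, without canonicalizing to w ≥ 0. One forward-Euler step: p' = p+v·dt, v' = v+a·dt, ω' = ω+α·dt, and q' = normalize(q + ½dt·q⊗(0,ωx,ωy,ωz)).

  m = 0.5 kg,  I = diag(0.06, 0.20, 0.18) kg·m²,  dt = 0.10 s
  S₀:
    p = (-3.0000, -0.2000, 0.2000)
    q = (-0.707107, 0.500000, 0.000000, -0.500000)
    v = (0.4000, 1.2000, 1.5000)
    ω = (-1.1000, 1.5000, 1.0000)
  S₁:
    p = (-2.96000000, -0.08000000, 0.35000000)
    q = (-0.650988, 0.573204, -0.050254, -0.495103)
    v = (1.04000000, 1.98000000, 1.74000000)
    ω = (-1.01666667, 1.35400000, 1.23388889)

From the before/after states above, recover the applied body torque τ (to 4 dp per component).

τ = (0.0200, -0.1600, 0.1900)

Δω = ω₁−ω₀ = (0.08333333, -0.14600000, 0.23388889)
precession coupling = (-0.0300, 0.1320, -0.2310)
applied torque τ = (0.0200, -0.1600, 0.1900)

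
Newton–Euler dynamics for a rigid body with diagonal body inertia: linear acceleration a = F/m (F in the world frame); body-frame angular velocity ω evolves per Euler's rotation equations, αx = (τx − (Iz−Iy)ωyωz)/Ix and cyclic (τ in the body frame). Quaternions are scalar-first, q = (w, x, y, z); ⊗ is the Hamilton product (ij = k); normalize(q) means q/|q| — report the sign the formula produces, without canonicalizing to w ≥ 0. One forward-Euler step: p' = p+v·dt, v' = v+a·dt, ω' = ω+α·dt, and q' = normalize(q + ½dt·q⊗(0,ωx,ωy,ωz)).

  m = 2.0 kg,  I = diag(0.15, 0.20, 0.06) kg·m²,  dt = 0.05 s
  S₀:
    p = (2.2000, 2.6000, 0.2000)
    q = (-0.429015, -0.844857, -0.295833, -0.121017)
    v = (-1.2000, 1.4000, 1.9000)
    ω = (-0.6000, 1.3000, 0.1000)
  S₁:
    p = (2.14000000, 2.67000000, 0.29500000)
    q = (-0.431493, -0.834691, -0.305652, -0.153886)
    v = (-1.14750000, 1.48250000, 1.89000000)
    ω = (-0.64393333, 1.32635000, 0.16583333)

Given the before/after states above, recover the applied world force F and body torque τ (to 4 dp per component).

Δv = v₁−v₀ = (0.05250000, 0.08250000, -0.01000000)
m·(v₁−v₀)/dt = (2.1000, 3.3000, -0.4000)
Δω = ω₁−ω₀ = (-0.04393333, 0.02635000, 0.06583333)
τ = I·(Δω/dt) + ω₀×(Iω₀) = (-0.1500, 0.1000, 0.0400)

F = (2.1000, 3.3000, -0.4000)
τ = (-0.1500, 0.1000, 0.0400)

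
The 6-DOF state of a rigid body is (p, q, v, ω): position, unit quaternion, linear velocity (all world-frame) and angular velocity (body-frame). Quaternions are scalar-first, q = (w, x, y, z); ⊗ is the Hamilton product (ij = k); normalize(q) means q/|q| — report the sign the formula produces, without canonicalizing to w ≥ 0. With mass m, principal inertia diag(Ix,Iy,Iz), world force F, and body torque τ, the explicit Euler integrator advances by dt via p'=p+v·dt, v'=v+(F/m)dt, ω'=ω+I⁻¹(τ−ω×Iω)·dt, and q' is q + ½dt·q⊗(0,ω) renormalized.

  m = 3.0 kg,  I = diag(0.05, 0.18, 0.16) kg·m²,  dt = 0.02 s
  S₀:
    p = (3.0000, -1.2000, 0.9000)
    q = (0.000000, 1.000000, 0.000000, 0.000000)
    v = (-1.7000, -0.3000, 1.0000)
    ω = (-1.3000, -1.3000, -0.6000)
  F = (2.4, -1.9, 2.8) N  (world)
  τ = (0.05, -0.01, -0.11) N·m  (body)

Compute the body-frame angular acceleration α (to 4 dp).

α = (1.3120, 0.4211, -2.0606)

gyro term ω×Iω = (-0.0156, -0.0858, 0.2197)
α = I⁻¹(τ − ω×Iω) = (1.3120, 0.4211, -2.0606)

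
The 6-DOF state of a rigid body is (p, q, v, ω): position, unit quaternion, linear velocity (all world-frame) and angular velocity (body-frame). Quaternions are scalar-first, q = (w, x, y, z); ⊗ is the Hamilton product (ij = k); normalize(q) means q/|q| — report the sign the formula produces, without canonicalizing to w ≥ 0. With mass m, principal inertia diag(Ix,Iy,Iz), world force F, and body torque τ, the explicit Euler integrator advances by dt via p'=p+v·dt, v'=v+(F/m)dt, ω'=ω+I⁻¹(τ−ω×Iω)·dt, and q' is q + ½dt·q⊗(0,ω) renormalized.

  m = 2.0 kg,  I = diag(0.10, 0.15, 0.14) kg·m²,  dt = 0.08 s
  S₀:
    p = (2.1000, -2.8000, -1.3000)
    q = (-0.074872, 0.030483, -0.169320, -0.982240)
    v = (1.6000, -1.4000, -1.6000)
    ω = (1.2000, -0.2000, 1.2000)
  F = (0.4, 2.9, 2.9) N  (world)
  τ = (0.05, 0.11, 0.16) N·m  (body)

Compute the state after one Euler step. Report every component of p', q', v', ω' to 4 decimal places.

angular accel α = (0.4760, 1.1173, 1.2286)
ω + α·dt = (1.2381, -0.1106, 1.2983)
q⊗(0,ω) = (1.1082444, -0.4894784, -1.2002932, 0.1072410)
updated quaternion q' = (-0.0305, 0.0109, -0.2168, -0.9757)
new position p' = (2.2280, -2.9120, -1.4280)
new velocity v' = (1.6160, -1.2840, -1.4840)

p' = (2.2280, -2.9120, -1.4280)
q' = (-0.0305, 0.0109, -0.2168, -0.9757)
v' = (1.6160, -1.2840, -1.4840)
ω' = (1.2381, -0.1106, 1.2983)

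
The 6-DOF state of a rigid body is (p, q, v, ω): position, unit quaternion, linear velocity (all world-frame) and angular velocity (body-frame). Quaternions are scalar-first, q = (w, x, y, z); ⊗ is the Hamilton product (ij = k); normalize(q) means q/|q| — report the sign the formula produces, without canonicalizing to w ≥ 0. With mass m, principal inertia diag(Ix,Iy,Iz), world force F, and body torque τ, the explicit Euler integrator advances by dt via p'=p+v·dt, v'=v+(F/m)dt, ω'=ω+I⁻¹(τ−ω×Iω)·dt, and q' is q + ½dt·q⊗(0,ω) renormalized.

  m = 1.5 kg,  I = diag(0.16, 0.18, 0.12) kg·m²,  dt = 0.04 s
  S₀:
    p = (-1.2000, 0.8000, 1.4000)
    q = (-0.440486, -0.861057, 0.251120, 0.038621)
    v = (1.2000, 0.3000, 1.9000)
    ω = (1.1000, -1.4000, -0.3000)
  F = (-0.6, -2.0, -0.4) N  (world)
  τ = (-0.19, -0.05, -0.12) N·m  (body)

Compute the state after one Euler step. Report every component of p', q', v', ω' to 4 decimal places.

ω×(Iω) gyroscopic = (-0.0252, -0.0132, -0.0308)
α = I⁻¹(τ − ω×Iω) = (-1.0300, -0.2044, -0.7433)
ω + α·dt = (1.0588, -1.4082, -0.3297)
2q̇ = q⊗(0,ω) = (1.3103170, -0.5058012, 0.4008464, 1.0613936)
q' = normalize(q + ½dt·q⊗(0,ω)) = (-0.4140, -0.8706, 0.2590, 0.0598)
a = (-0.4000, -1.3333, -0.2667)
new position p' = (-1.1520, 0.8120, 1.4760)
v' = v + a·dt = (1.1840, 0.2467, 1.8893)

p' = (-1.1520, 0.8120, 1.4760)
q' = (-0.4140, -0.8706, 0.2590, 0.0598)
v' = (1.1840, 0.2467, 1.8893)
ω' = (1.0588, -1.4082, -0.3297)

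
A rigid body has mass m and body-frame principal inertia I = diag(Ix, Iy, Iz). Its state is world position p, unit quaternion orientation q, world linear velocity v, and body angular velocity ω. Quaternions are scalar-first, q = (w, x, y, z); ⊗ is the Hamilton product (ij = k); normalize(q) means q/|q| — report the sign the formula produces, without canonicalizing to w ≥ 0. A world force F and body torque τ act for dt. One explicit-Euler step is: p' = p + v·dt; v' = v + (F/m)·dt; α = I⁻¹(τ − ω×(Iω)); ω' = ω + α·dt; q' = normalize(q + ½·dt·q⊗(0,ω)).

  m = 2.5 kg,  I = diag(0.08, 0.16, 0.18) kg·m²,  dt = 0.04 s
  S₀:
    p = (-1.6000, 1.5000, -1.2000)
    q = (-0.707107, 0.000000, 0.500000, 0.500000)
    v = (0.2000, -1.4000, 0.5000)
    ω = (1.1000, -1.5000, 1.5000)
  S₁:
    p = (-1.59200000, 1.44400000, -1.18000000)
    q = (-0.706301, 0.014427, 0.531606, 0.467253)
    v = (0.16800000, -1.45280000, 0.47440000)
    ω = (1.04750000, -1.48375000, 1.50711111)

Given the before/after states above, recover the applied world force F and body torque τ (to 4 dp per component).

F = (-2.0000, -3.3000, -1.6000)
τ = (-0.1500, -0.1000, -0.1000)

Δω = ω₁−ω₀ = (-0.05250000, 0.01625000, 0.00711111)
precession coupling = (-0.0450, -0.1650, -0.1320)
τ = I·(Δω/dt) + ω₀×(Iω₀) = (-0.1500, -0.1000, -0.1000)
velocity change Δv = (-0.03200000, -0.05280000, -0.02560000)
m·(v₁−v₀)/dt = (-2.0000, -3.3000, -1.6000)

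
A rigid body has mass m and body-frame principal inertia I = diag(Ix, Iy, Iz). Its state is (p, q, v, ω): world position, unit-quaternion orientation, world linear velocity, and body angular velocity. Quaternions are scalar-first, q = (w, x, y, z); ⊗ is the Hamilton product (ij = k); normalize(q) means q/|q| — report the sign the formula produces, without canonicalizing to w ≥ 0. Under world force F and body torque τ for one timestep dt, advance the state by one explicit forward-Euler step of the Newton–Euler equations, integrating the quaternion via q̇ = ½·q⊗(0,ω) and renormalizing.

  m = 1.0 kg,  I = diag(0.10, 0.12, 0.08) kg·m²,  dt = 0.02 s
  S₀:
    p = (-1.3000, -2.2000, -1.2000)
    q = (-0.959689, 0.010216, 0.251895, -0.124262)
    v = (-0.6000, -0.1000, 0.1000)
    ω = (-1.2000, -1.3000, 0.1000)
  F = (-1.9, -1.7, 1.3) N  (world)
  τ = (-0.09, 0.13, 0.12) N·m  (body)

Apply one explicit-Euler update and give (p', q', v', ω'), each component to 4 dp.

new position p' = (-1.3120, -2.2020, -1.1980)
v + (F/m)dt = (-0.6380, -0.1340, 0.1260)
(τ − ω×Iω)/I = (-0.9520, 1.1033, 1.1100)
new body rate ω' = (-1.2190, -1.2779, 0.1222)
Hamilton product q⊗(0,ω) = (0.3521489, 1.0152757, 1.3956885, 0.1930243)
q + ½dt·q⊗(0,ω), renormalized = (-0.9560, 0.0204, 0.2658, -0.1223)

p' = (-1.3120, -2.2020, -1.1980)
q' = (-0.9560, 0.0204, 0.2658, -0.1223)
v' = (-0.6380, -0.1340, 0.1260)
ω' = (-1.2190, -1.2779, 0.1222)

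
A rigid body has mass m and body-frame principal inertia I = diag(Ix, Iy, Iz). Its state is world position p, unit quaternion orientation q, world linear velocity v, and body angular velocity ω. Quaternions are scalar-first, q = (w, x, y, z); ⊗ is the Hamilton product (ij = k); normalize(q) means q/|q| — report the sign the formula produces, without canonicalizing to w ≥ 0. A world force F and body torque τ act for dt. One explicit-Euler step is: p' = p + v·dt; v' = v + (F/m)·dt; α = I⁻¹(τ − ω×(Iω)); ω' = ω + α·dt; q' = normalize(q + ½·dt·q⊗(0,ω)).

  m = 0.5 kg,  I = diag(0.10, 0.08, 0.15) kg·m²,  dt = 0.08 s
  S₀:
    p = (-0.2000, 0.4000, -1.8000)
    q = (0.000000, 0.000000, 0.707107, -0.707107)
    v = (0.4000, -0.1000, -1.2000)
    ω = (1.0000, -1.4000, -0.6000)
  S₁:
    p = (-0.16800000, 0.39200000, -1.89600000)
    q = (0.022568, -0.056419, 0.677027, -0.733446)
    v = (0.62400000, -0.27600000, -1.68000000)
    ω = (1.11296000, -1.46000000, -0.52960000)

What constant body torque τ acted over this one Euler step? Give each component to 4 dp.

τ = (0.2000, -0.0300, 0.1600)

rate change Δω = (0.11296000, -0.06000000, 0.07040000)
gyro term ω₀×Iω₀ = (0.0588, 0.0300, 0.0280)
τ = I·(Δω/dt) + ω₀×(Iω₀) = (0.2000, -0.0300, 0.1600)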